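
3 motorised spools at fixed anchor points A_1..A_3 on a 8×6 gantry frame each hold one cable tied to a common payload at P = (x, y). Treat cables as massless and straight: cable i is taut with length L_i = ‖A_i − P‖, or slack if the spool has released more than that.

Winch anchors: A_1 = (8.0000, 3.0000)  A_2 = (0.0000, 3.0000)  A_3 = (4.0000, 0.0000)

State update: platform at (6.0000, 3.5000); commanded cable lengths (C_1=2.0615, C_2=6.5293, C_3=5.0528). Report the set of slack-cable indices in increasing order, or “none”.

2, 3

cable 1: √((2.0000)²+(-0.5000)²)=2.0616, C_1=2.0615: taut
cable 2: √((-6.0000)²+(-0.5000)²)=6.0208, C_2=6.5293: slack
cable 3: √((-2.0000)²+(-3.5000)²)=4.0311, C_3=5.0528: slack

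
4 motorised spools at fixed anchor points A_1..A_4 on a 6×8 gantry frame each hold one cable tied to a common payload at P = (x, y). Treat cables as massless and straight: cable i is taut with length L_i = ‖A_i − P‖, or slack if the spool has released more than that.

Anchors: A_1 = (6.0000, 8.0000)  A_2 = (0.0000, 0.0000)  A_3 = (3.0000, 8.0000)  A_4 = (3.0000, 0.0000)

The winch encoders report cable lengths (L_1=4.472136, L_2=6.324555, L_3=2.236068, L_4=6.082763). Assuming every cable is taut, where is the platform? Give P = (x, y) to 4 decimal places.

(2.0000, 6.0000)

each cable: (A_i−P)·(A_i−P) = L_i²; let c_i = ‖A_i‖²−L_i²
c_1 = 36.0000+64.0000−20.0000 = 80.0000
row 1: 12.0000x + 16.0000y = 120.0000  (c_2=-40.0000)
row 2: 6.0000x + 0.0000y = 12.0000  (c_3=68.0000)
row 3: 6.0000x + 16.0000y = 108.0000  (c_4=-28.0000)
Cramer on rows 1–2 → x = 2.0000, y = 6.0000
check cable 4: ‖A_4−P‖² = 37.0000 ≈ L_4² = 37.0000 ✓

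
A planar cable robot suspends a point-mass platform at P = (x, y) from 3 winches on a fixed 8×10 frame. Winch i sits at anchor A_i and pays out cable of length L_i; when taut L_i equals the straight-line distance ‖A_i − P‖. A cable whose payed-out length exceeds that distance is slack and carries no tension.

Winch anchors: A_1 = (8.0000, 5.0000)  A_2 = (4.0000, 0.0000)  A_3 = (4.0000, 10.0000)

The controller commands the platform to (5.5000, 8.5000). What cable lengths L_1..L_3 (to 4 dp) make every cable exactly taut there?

L_1: Δ = A_1−P = (2.5000, -3.5000) → ‖Δ‖ = √18.5000 = 4.3012
L_2: Δ = A_2−P = (-1.5000, -8.5000) → ‖Δ‖ = √74.5000 = 8.6313
L_3: Δ = A_3−P = (-1.5000, 1.5000) → ‖Δ‖ = √4.5000 = 2.1213

(4.3012, 8.6313, 2.1213)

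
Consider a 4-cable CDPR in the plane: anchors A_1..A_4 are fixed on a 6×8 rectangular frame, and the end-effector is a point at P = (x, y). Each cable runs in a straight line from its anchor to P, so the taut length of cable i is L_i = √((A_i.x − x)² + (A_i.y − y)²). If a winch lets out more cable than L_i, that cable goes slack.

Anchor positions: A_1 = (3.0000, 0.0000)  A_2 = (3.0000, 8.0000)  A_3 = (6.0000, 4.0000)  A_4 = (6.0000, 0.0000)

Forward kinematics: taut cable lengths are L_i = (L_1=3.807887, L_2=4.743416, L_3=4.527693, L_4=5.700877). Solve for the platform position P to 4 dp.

(1.5000, 3.5000)

expand ‖A_i−P‖²=L_i² and subtract eq 1 (c_i ≔ ‖A_i‖²−L_i²)
c_1 = 9.0000+0.0000−14.5000 = -5.5000
eq1−eq2 → [0.0000  -16.0000]·P = -56.0000
eq1−eq3 → [-6.0000  -8.0000]·P = -37.0000
eq1−eq4 → [-6.0000  0.0000]·P = -9.0000
2×2 solve → P = (1.5000, 3.5000)
check cable 4: ‖A_4−P‖² = 32.5000 ≈ L_4² = 32.5000 ✓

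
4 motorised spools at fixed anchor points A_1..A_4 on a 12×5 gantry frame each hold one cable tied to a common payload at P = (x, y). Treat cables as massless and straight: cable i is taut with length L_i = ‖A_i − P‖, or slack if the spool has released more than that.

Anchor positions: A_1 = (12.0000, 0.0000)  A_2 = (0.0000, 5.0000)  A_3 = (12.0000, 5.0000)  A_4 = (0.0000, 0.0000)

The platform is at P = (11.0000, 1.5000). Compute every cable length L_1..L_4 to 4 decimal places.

L_1 = √((12.0000−11.0000)² + (0.0000−1.5000)²) = 1.8028
L_2 = √((0.0000−11.0000)² + (5.0000−1.5000)²) = 11.5434
L_3 = √((12.0000−11.0000)² + (5.0000−1.5000)²) = 3.6401
L_4 = √((0.0000−11.0000)² + (0.0000−1.5000)²) = 11.1018

(1.8028, 11.5434, 3.6401, 11.1018)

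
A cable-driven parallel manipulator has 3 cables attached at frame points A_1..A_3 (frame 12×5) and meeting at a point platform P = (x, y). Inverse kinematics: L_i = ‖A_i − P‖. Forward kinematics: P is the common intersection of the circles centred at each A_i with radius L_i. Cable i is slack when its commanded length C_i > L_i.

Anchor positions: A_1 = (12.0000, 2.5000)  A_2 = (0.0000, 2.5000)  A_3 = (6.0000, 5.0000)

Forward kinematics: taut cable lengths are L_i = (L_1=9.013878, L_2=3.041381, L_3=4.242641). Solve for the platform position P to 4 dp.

circle eqns → linear via eq_j − eq_1; set q_j = A_j·A_j − L_j²
q_1 = 144.0000+6.2500−81.2500 = 69.0000
24.0000·x + 0.0000·y = q_1−q_2 = 72.0000
12.0000·x − 5.0000·y = q_1−q_3 = 26.0000
solve first two rows → x=3.0000, y=2.0000

(3.0000, 2.0000)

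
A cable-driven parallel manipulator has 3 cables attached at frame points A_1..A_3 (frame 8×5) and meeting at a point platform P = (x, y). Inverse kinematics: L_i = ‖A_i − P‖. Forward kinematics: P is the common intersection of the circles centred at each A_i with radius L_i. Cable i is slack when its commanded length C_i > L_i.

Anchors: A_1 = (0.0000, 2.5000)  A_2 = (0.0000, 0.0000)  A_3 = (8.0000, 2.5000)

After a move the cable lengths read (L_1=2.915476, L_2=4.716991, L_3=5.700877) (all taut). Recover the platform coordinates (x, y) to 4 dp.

each cable: (A_i−P)·(A_i−P) = L_i²; let k_i = ‖A_i‖²−L_i²
k_1 = 0.0000+6.2500−8.5000 = -2.2500
row 1: 0.0000x + 5.0000y = 20.0000  (k_2=-22.2500)
row 2: -16.0000x + 0.0000y = -40.0000  (k_3=37.7500)
Cramer on rows 1–2 → x = 2.5000, y = 4.0000

(2.5000, 4.0000)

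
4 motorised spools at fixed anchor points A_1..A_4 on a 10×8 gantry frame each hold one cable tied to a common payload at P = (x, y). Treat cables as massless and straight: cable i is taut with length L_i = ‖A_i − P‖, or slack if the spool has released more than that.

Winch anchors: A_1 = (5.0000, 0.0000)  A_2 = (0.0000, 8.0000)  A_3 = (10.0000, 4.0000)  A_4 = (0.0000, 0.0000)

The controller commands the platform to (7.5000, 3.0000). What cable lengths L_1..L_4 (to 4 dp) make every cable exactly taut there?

L_1: Δ = A_1−P = (-2.5000, -3.0000) → ‖Δ‖ = √15.2500 = 3.9051
L_2: Δ = A_2−P = (-7.5000, 5.0000) → ‖Δ‖ = √81.2500 = 9.0139
L_3: Δ = A_3−P = (2.5000, 1.0000) → ‖Δ‖ = √7.2500 = 2.6926
L_4: Δ = A_4−P = (-7.5000, -3.0000) → ‖Δ‖ = √65.2500 = 8.0777

(3.9051, 9.0139, 2.6926, 8.0777)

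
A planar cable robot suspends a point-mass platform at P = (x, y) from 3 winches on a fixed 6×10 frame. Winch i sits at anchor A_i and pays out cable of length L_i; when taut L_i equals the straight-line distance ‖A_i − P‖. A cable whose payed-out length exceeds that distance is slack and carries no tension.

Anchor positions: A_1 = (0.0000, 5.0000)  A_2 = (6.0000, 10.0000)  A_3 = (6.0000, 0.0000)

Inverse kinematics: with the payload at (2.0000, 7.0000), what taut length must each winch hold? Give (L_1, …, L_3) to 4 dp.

L_1 = √((0.0000−2.0000)² + (5.0000−7.0000)²) = 2.8284
L_2 = √((6.0000−2.0000)² + (10.0000−7.0000)²) = 5.0000
L_3 = √((6.0000−2.0000)² + (0.0000−7.0000)²) = 8.0623

(2.8284, 5.0000, 8.0623)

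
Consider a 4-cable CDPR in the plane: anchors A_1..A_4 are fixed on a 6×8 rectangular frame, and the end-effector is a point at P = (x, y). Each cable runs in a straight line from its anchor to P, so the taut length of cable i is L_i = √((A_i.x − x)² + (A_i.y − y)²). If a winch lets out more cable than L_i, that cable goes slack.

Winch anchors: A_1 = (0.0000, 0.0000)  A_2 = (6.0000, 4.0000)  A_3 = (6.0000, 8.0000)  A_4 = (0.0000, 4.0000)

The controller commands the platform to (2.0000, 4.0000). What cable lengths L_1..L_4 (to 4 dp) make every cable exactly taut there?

(4.4721, 4.0000, 5.6569, 2.0000)

cable 1: Δx=-2.0000, Δy=-4.0000; L_1 = √(Δx²+Δy²) = 4.4721
cable 2: Δx=4.0000, Δy=0.0000; L_2 = √(Δx²+Δy²) = 4.0000
cable 3: Δx=4.0000, Δy=4.0000; L_3 = √(Δx²+Δy²) = 5.6569
cable 4: Δx=-2.0000, Δy=0.0000; L_4 = √(Δx²+Δy²) = 2.0000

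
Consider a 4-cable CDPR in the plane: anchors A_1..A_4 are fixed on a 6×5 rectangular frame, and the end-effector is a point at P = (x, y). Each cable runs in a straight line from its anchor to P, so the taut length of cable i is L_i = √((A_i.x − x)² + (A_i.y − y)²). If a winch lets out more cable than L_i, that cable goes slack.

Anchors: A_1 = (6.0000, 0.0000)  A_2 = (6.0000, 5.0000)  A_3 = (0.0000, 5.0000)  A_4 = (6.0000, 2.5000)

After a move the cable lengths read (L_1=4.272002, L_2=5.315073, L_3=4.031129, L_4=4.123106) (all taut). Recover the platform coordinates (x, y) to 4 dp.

(2.0000, 1.5000)

each cable: (A_i−P)·(A_i−P) = L_i²; let q_i = ‖A_i‖²−L_i²
q_1 = 36.0000+0.0000−18.2500 = 17.7500
row 1: 0.0000x − 10.0000y = -15.0000  (q_2=32.7500)
row 2: 12.0000x − 10.0000y = 9.0000  (q_3=8.7500)
row 3: 0.0000x − 5.0000y = -7.5000  (q_4=25.2500)
Cramer on rows 1–2 → x = 2.0000, y = 1.5000
check cable 4: ‖A_4−P‖² = 17.0000 ≈ L_4² = 17.0000 ✓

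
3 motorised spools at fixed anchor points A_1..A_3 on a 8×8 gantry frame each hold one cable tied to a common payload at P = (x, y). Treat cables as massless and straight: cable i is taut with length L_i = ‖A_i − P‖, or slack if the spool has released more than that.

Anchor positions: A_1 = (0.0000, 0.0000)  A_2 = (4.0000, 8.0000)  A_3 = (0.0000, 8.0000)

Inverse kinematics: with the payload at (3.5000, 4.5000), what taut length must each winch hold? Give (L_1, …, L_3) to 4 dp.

L_1: Δ = A_1−P = (-3.5000, -4.5000) → ‖Δ‖ = √32.5000 = 5.7009
L_2: Δ = A_2−P = (0.5000, 3.5000) → ‖Δ‖ = √12.5000 = 3.5355
L_3: Δ = A_3−P = (-3.5000, 3.5000) → ‖Δ‖ = √24.5000 = 4.9497

(5.7009, 3.5355, 4.9497)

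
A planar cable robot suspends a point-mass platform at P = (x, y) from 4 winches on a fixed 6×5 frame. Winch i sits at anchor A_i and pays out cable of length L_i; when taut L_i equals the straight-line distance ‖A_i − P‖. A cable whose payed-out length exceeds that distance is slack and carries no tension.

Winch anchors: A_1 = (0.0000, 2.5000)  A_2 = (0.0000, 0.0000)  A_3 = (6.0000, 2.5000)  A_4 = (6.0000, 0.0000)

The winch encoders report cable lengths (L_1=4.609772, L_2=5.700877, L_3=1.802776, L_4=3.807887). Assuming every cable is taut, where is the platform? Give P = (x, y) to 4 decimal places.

expand ‖A_i−P‖²=L_i² and subtract eq 1 (c_i ≔ ‖A_i‖²−L_i²)
c_1 = 0.0000+6.2500−21.2500 = -15.0000
eq1−eq2 → [0.0000  5.0000]·P = 17.5000
eq1−eq3 → [-12.0000  0.0000]·P = -54.0000
eq1−eq4 → [-12.0000  5.0000]·P = -36.5000
2×2 solve → P = (4.5000, 3.5000)
check cable 4: ‖A_4−P‖² = 14.5000 ≈ L_4² = 14.5000 ✓

(4.5000, 3.5000)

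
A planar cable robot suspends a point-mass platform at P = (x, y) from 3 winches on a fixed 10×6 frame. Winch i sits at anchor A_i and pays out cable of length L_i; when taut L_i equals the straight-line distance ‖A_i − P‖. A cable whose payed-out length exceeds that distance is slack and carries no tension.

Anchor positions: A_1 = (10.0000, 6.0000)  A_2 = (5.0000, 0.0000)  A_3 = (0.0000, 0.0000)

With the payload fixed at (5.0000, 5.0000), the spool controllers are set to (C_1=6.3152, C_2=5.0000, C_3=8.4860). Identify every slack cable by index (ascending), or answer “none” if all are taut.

cable 1: L_1 = ‖A_1−P‖ = 5.0990;  C_1 = 6.3152 → slack
cable 2: L_2 = ‖A_2−P‖ = 5.0000;  C_2 = 5.0000 → taut
cable 3: L_3 = ‖A_3−P‖ = 7.0711;  C_3 = 8.4860 → slack

1, 3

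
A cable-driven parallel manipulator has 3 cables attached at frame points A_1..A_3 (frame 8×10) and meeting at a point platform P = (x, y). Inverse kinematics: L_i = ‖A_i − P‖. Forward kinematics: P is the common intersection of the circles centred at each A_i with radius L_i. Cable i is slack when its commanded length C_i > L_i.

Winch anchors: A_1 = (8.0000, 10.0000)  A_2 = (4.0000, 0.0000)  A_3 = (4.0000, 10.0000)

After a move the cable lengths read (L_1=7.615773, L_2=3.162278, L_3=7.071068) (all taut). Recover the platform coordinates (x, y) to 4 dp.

expand ‖A_i−P‖²=L_i² and subtract eq 1 (c_i ≔ ‖A_i‖²−L_i²)
c_1 = 64.0000+100.0000−58.0000 = 106.0000
eq1−eq2 → [8.0000  20.0000]·P = 100.0000
eq1−eq3 → [8.0000  0.0000]·P = 40.0000
2×2 solve → P = (5.0000, 3.0000)

(5.0000, 3.0000)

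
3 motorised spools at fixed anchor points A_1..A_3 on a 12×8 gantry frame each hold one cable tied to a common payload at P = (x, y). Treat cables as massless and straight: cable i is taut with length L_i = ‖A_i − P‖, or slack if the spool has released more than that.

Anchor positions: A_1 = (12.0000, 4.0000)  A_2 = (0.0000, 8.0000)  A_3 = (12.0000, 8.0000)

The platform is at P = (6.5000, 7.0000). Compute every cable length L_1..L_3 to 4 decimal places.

(6.2650, 6.5765, 5.5902)

L_1 = √((12.0000−6.5000)² + (4.0000−7.0000)²) = 6.2650
L_2 = √((0.0000−6.5000)² + (8.0000−7.0000)²) = 6.5765
L_3 = √((12.0000−6.5000)² + (8.0000−7.0000)²) = 5.5902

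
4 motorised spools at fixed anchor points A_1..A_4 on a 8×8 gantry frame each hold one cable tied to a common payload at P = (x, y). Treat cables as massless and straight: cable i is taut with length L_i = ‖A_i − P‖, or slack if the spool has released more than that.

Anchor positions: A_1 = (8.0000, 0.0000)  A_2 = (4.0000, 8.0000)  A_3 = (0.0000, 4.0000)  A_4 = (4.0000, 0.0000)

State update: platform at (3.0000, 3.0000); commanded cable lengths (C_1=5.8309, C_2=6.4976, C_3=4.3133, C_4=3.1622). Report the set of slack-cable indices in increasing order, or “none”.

2, 3

i=1: geometric 5.8310 vs commanded 5.8309 ⇒ taut
i=2: geometric 5.0990 vs commanded 6.4976 ⇒ slack
i=3: geometric 3.1623 vs commanded 4.3133 ⇒ slack
i=4: geometric 3.1623 vs commanded 3.1622 ⇒ taut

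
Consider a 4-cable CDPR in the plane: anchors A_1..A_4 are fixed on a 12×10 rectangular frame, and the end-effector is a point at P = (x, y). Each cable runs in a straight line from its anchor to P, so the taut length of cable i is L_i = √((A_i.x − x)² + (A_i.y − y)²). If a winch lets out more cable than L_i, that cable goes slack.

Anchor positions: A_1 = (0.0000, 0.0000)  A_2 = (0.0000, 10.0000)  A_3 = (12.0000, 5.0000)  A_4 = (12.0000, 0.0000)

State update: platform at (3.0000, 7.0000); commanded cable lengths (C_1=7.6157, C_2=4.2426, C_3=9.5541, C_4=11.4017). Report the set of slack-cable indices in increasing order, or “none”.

3

cable 1: L_1 = ‖A_1−P‖ = 7.6158;  C_1 = 7.6157 → taut
cable 2: L_2 = ‖A_2−P‖ = 4.2426;  C_2 = 4.2426 → taut
cable 3: L_3 = ‖A_3−P‖ = 9.2195;  C_3 = 9.5541 → slack
cable 4: L_4 = ‖A_4−P‖ = 11.4018;  C_4 = 11.4017 → taut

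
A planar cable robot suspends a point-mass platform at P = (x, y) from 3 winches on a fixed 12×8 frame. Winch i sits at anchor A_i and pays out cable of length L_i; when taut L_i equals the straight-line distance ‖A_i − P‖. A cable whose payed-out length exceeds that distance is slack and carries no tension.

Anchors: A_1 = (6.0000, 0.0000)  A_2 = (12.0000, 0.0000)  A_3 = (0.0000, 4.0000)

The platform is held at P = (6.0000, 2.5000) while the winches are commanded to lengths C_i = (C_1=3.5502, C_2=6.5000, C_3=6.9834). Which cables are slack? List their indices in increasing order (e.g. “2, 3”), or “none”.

i=1: geometric 2.5000 vs commanded 3.5502 ⇒ slack
i=2: geometric 6.5000 vs commanded 6.5000 ⇒ taut
i=3: geometric 6.1847 vs commanded 6.9834 ⇒ slack

1, 3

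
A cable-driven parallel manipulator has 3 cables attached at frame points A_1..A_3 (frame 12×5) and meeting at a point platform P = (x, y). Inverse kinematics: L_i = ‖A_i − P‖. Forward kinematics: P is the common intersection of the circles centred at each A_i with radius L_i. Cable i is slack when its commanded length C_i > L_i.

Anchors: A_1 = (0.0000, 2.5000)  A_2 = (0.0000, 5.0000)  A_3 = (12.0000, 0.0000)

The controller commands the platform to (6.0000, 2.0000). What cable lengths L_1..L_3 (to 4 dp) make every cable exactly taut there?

(6.0208, 6.7082, 6.3246)

cable 1: Δx=-6.0000, Δy=0.5000; L_1 = √(Δx²+Δy²) = 6.0208
cable 2: Δx=-6.0000, Δy=3.0000; L_2 = √(Δx²+Δy²) = 6.7082
cable 3: Δx=6.0000, Δy=-2.0000; L_3 = √(Δx²+Δy²) = 6.3246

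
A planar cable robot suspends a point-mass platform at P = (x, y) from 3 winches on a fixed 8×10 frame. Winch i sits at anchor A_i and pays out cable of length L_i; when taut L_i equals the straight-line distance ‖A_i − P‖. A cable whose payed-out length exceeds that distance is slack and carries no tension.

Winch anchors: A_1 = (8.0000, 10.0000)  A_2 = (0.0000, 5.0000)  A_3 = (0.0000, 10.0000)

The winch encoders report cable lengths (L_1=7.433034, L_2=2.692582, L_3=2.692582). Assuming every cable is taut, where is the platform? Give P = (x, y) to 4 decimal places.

each cable: (A_i−P)·(A_i−P) = L_i²; let q_i = ‖A_i‖²−L_i²
q_1 = 64.0000+100.0000−55.2500 = 108.7500
row 1: 16.0000x + 10.0000y = 91.0000  (q_2=17.7500)
row 2: 16.0000x + 0.0000y = 16.0000  (q_3=92.7500)
Cramer on rows 1–2 → x = 1.0000, y = 7.5000

(1.0000, 7.5000)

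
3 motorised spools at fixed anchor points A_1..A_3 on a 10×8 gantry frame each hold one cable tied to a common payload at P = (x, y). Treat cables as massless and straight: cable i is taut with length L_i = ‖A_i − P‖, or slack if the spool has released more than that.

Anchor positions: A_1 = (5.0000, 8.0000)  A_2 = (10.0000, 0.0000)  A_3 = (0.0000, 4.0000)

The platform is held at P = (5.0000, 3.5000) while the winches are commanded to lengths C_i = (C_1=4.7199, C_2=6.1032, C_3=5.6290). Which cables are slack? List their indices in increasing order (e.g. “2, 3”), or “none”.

1, 3

i=1: geometric 4.5000 vs commanded 4.7199 ⇒ slack
i=2: geometric 6.1033 vs commanded 6.1032 ⇒ taut
i=3: geometric 5.0249 vs commanded 5.6290 ⇒ slack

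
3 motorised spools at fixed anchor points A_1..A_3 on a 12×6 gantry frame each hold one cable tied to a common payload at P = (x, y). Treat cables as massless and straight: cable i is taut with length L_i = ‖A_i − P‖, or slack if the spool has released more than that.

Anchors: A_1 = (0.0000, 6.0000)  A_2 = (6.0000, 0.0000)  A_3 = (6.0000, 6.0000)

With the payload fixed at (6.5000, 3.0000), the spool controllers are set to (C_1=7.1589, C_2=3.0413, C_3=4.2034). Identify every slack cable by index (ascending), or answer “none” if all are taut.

3

i=1: geometric 7.1589 vs commanded 7.1589 ⇒ taut
i=2: geometric 3.0414 vs commanded 3.0413 ⇒ taut
i=3: geometric 3.0414 vs commanded 4.2034 ⇒ slack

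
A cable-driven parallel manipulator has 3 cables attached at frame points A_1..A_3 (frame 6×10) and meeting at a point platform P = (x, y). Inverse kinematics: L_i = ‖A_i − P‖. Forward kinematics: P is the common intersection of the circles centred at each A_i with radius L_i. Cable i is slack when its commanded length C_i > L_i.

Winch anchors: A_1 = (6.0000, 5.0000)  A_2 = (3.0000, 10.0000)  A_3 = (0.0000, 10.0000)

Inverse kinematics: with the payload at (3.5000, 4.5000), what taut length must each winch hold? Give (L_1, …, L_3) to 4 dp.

(2.5495, 5.5227, 6.5192)

cable 1: Δx=2.5000, Δy=0.5000; L_1 = √(Δx²+Δy²) = 2.5495
cable 2: Δx=-0.5000, Δy=5.5000; L_2 = √(Δx²+Δy²) = 5.5227
cable 3: Δx=-3.5000, Δy=5.5000; L_3 = √(Δx²+Δy²) = 6.5192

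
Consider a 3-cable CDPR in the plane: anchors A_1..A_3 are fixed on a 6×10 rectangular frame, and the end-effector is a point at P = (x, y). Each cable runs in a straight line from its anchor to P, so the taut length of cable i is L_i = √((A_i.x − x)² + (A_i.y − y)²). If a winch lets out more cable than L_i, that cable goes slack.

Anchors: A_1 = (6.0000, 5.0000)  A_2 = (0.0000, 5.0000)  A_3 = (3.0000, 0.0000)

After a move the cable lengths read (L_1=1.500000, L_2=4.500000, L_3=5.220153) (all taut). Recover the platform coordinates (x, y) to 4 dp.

circle eqns → linear via eq_j − eq_1; set q_j = A_j·A_j − L_j²
q_1 = 36.0000+25.0000−2.2500 = 58.7500
12.0000·x + 0.0000·y = q_1−q_2 = 54.0000
6.0000·x + 10.0000·y = q_1−q_3 = 77.0000
solve first two rows → x=4.5000, y=5.0000

(4.5000, 5.0000)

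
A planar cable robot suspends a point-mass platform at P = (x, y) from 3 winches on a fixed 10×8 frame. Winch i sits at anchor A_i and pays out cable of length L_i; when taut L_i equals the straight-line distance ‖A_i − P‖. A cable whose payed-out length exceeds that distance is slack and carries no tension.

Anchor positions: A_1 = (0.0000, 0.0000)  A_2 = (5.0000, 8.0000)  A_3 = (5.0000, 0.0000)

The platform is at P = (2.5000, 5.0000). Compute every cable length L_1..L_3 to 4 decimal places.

L_1 = √((0.0000−2.5000)² + (0.0000−5.0000)²) = 5.5902
L_2 = √((5.0000−2.5000)² + (8.0000−5.0000)²) = 3.9051
L_3 = √((5.0000−2.5000)² + (0.0000−5.0000)²) = 5.5902

(5.5902, 3.9051, 5.5902)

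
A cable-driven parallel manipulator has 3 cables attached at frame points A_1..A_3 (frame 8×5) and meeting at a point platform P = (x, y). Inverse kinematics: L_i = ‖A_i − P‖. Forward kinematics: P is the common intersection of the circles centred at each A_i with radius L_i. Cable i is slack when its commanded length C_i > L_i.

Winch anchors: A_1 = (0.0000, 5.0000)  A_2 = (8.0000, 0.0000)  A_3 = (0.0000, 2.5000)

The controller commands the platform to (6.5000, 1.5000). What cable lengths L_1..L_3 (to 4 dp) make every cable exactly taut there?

(7.3824, 2.1213, 6.5765)

L_1 = √((0.0000−6.5000)² + (5.0000−1.5000)²) = 7.3824
L_2 = √((8.0000−6.5000)² + (0.0000−1.5000)²) = 2.1213
L_3 = √((0.0000−6.5000)² + (2.5000−1.5000)²) = 6.5765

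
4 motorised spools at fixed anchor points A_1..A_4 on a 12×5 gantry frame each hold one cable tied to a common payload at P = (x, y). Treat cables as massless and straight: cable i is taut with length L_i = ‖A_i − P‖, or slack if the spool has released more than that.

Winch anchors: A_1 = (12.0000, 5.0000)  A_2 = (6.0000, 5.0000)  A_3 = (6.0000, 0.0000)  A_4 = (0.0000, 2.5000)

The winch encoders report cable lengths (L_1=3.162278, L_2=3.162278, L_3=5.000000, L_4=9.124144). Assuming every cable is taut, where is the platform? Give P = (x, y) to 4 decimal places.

(9.0000, 4.0000)

circle eqns → linear via eq_j − eq_1; set k_j = A_j·A_j − L_j²
k_1 = 144.0000+25.0000−10.0000 = 159.0000
12.0000·x + 0.0000·y = k_1−k_2 = 108.0000
12.0000·x + 10.0000·y = k_1−k_3 = 148.0000
24.0000·x + 5.0000·y = k_1−k_4 = 236.0000
solve first two rows → x=9.0000, y=4.0000
check cable 4: ‖A_4−P‖² = 83.2500 ≈ L_4² = 83.2500 ✓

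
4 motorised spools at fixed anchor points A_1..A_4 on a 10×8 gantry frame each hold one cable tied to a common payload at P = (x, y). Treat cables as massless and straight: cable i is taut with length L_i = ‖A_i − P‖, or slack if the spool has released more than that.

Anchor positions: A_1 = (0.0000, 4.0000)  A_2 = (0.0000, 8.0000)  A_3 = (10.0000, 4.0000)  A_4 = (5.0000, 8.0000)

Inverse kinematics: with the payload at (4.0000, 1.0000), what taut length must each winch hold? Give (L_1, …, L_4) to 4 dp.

(5.0000, 8.0623, 6.7082, 7.0711)

L_1: Δ = A_1−P = (-4.0000, 3.0000) → ‖Δ‖ = √25.0000 = 5.0000
L_2: Δ = A_2−P = (-4.0000, 7.0000) → ‖Δ‖ = √65.0000 = 8.0623
L_3: Δ = A_3−P = (6.0000, 3.0000) → ‖Δ‖ = √45.0000 = 6.7082
L_4: Δ = A_4−P = (1.0000, 7.0000) → ‖Δ‖ = √50.0000 = 7.0711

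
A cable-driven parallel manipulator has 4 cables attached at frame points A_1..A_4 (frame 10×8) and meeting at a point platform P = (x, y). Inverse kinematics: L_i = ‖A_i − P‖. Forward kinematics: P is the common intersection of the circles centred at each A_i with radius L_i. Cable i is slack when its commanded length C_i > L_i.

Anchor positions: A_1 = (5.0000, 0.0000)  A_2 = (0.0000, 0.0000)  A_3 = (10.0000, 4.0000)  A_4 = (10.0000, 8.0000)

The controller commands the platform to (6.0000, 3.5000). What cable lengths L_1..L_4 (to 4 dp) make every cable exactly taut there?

(3.6401, 6.9462, 4.0311, 6.0208)

L_1: Δ = A_1−P = (-1.0000, -3.5000) → ‖Δ‖ = √13.2500 = 3.6401
L_2: Δ = A_2−P = (-6.0000, -3.5000) → ‖Δ‖ = √48.2500 = 6.9462
L_3: Δ = A_3−P = (4.0000, 0.5000) → ‖Δ‖ = √16.2500 = 4.0311
L_4: Δ = A_4−P = (4.0000, 4.5000) → ‖Δ‖ = √36.2500 = 6.0208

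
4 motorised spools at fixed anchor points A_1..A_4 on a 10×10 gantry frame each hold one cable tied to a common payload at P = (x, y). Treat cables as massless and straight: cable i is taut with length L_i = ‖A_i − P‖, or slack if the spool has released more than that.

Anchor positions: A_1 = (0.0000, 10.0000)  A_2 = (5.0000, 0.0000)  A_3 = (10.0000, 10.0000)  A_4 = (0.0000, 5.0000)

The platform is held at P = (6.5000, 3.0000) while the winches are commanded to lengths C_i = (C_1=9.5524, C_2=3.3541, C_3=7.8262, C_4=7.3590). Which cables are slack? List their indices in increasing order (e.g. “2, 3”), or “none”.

4

i=1: geometric 9.5525 vs commanded 9.5524 ⇒ taut
i=2: geometric 3.3541 vs commanded 3.3541 ⇒ taut
i=3: geometric 7.8262 vs commanded 7.8262 ⇒ taut
i=4: geometric 6.8007 vs commanded 7.3590 ⇒ slack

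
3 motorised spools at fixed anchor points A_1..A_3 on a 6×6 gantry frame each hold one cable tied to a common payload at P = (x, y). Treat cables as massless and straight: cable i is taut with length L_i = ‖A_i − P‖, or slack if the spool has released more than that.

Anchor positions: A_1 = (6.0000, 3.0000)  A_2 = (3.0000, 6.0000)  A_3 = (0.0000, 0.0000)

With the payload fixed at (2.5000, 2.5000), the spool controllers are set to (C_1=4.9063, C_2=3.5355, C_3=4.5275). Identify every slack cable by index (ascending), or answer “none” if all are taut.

cable 1: √((3.5000)²+(0.5000)²)=3.5355, C_1=4.9063: slack
cable 2: √((0.5000)²+(3.5000)²)=3.5355, C_2=3.5355: taut
cable 3: √((-2.5000)²+(-2.5000)²)=3.5355, C_3=4.5275: slack

1, 3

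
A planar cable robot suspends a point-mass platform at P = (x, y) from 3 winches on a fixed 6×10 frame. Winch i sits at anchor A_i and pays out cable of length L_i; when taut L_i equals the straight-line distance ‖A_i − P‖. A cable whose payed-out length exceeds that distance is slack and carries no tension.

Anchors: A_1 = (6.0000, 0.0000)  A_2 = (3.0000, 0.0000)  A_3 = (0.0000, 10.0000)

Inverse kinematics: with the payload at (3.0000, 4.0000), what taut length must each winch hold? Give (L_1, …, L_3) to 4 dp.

L_1: Δ = A_1−P = (3.0000, -4.0000) → ‖Δ‖ = √25.0000 = 5.0000
L_2: Δ = A_2−P = (0.0000, -4.0000) → ‖Δ‖ = √16.0000 = 4.0000
L_3: Δ = A_3−P = (-3.0000, 6.0000) → ‖Δ‖ = √45.0000 = 6.7082

(5.0000, 4.0000, 6.7082)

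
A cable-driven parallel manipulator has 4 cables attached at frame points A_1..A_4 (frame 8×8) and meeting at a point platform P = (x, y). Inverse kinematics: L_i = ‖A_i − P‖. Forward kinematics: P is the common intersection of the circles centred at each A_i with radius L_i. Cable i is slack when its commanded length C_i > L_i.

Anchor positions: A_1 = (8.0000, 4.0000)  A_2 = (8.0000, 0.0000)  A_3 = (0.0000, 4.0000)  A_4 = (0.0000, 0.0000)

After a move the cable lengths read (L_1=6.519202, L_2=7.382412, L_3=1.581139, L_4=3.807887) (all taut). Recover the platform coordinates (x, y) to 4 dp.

(1.5000, 3.5000)

circle eqns → linear via eq_j − eq_1; set q_j = A_j·A_j − L_j²
q_1 = 64.0000+16.0000−42.5000 = 37.5000
0.0000·x + 8.0000·y = q_1−q_2 = 28.0000
16.0000·x + 0.0000·y = q_1−q_3 = 24.0000
16.0000·x + 8.0000·y = q_1−q_4 = 52.0000
solve first two rows → x=1.5000, y=3.5000
check cable 4: ‖A_4−P‖² = 14.5000 ≈ L_4² = 14.5000 ✓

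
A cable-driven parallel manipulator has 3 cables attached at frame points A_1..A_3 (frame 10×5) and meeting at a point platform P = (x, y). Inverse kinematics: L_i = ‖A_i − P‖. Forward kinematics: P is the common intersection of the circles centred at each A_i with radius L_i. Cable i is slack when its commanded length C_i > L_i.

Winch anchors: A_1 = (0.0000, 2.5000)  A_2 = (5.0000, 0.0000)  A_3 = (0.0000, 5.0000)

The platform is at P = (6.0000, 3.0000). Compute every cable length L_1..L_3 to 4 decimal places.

L_1 = √((0.0000−6.0000)² + (2.5000−3.0000)²) = 6.0208
L_2 = √((5.0000−6.0000)² + (0.0000−3.0000)²) = 3.1623
L_3 = √((0.0000−6.0000)² + (5.0000−3.0000)²) = 6.3246

(6.0208, 3.1623, 6.3246)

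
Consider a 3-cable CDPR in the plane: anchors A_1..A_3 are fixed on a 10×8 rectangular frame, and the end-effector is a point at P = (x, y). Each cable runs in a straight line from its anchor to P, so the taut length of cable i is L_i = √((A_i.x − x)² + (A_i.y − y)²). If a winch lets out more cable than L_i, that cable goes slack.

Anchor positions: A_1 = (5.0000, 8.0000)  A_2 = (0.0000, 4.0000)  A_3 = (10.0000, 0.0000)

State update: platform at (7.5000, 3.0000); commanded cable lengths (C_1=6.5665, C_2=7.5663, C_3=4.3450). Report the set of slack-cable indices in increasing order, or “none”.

1, 3

cable 1: L_1 = ‖A_1−P‖ = 5.5902;  C_1 = 6.5665 → slack
cable 2: L_2 = ‖A_2−P‖ = 7.5664;  C_2 = 7.5663 → taut
cable 3: L_3 = ‖A_3−P‖ = 3.9051;  C_3 = 4.3450 → slack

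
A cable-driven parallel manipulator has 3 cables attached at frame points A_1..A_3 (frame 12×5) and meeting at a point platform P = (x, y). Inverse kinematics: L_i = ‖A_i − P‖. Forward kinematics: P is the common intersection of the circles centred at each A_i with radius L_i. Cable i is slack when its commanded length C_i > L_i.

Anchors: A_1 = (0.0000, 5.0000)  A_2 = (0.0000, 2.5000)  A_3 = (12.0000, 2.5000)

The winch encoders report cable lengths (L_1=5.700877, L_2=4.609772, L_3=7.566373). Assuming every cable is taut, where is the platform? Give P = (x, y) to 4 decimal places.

each cable: (A_i−P)·(A_i−P) = L_i²; let k_i = ‖A_i‖²−L_i²
k_1 = 0.0000+25.0000−32.5000 = -7.5000
row 1: 0.0000x + 5.0000y = 7.5000  (k_2=-15.0000)
row 2: -24.0000x + 5.0000y = -100.5000  (k_3=93.0000)
Cramer on rows 1–2 → x = 4.5000, y = 1.5000

(4.5000, 1.5000)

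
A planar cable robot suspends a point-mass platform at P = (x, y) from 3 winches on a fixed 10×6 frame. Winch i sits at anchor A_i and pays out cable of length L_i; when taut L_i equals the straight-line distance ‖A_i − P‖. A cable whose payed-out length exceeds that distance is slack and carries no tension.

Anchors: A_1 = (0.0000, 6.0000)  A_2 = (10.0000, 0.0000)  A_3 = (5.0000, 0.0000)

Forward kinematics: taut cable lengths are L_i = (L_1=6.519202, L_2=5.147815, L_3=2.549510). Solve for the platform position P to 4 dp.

(5.5000, 2.5000)

expand ‖A_i−P‖²=L_i² and subtract eq 1 (c_i ≔ ‖A_i‖²−L_i²)
c_1 = 0.0000+36.0000−42.5000 = -6.5000
eq1−eq2 → [-20.0000  12.0000]·P = -80.0000
eq1−eq3 → [-10.0000  12.0000]·P = -25.0000
2×2 solve → P = (5.5000, 2.5000)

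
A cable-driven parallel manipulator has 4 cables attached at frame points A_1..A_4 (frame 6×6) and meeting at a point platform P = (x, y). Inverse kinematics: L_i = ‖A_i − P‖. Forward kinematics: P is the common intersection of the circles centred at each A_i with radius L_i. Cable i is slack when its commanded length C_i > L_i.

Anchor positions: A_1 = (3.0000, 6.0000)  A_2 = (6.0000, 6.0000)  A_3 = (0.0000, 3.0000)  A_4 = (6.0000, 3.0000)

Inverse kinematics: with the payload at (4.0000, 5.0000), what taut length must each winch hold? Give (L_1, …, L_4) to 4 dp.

L_1: Δ = A_1−P = (-1.0000, 1.0000) → ‖Δ‖ = √2.0000 = 1.4142
L_2: Δ = A_2−P = (2.0000, 1.0000) → ‖Δ‖ = √5.0000 = 2.2361
L_3: Δ = A_3−P = (-4.0000, -2.0000) → ‖Δ‖ = √20.0000 = 4.4721
L_4: Δ = A_4−P = (2.0000, -2.0000) → ‖Δ‖ = √8.0000 = 2.8284

(1.4142, 2.2361, 4.4721, 2.8284)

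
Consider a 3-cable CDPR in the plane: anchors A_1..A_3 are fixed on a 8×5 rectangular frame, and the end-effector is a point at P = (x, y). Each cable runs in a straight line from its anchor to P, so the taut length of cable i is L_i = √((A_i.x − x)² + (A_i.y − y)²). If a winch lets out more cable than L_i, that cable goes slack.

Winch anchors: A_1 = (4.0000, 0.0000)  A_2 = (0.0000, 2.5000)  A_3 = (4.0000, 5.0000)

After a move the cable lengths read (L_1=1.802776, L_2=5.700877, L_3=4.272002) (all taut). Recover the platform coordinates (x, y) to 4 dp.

(5.5000, 1.0000)

each cable: (A_i−P)·(A_i−P) = L_i²; let k_i = ‖A_i‖²−L_i²
k_1 = 16.0000+0.0000−3.2500 = 12.7500
row 1: 8.0000x − 5.0000y = 39.0000  (k_2=-26.2500)
row 2: 0.0000x − 10.0000y = -10.0000  (k_3=22.7500)
Cramer on rows 1–2 → x = 5.5000, y = 1.0000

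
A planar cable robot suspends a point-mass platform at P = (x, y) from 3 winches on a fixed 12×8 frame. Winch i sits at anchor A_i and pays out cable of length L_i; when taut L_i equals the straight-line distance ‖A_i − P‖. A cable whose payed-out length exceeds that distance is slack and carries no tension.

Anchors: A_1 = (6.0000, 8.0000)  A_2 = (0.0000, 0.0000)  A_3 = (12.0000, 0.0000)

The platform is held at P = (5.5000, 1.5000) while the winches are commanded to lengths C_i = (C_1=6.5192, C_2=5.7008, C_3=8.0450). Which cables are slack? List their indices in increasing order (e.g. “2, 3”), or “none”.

i=1: geometric 6.5192 vs commanded 6.5192 ⇒ taut
i=2: geometric 5.7009 vs commanded 5.7008 ⇒ taut
i=3: geometric 6.6708 vs commanded 8.0450 ⇒ slack

3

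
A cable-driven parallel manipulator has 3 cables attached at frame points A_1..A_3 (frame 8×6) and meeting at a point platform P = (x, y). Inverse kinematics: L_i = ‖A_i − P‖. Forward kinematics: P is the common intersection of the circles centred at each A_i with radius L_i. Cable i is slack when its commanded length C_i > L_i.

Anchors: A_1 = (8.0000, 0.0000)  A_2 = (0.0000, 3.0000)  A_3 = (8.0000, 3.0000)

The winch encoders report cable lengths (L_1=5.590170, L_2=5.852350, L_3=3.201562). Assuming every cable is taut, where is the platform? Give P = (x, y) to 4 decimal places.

expand ‖A_i−P‖²=L_i² and subtract eq 1 (q_i ≔ ‖A_i‖²−L_i²)
q_1 = 64.0000+0.0000−31.2500 = 32.7500
eq1−eq2 → [16.0000  -6.0000]·P = 58.0000
eq1−eq3 → [0.0000  -6.0000]·P = -30.0000
2×2 solve → P = (5.5000, 5.0000)

(5.5000, 5.0000)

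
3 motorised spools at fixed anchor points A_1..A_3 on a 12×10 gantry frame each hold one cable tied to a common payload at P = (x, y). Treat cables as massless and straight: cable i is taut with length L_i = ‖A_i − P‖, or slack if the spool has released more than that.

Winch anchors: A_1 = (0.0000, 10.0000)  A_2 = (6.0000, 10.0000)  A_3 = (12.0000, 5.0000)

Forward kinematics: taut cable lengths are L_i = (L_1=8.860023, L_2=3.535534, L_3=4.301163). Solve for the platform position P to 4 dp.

(8.5000, 7.5000)

circle eqns → linear via eq_j − eq_1; set c_j = A_j·A_j − L_j²
c_1 = 0.0000+100.0000−78.5000 = 21.5000
-12.0000·x + 0.0000·y = c_1−c_2 = -102.0000
-24.0000·x + 10.0000·y = c_1−c_3 = -129.0000
solve first two rows → x=8.5000, y=7.5000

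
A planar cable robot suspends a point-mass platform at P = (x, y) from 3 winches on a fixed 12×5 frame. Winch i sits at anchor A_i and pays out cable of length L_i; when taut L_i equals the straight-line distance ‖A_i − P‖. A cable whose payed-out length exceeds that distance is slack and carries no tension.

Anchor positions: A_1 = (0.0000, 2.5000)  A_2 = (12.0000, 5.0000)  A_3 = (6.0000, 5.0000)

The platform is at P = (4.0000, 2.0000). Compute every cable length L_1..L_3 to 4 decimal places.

(4.0311, 8.5440, 3.6056)

L_1: Δ = A_1−P = (-4.0000, 0.5000) → ‖Δ‖ = √16.2500 = 4.0311
L_2: Δ = A_2−P = (8.0000, 3.0000) → ‖Δ‖ = √73.0000 = 8.5440
L_3: Δ = A_3−P = (2.0000, 3.0000) → ‖Δ‖ = √13.0000 = 3.6056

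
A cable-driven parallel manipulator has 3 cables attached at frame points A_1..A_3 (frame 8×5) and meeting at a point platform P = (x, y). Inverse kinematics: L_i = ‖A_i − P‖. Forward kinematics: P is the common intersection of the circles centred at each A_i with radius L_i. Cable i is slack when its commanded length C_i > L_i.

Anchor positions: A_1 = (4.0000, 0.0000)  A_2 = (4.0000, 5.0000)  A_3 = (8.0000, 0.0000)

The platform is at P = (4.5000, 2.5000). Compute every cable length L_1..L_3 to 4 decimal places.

L_1 = √((4.0000−4.5000)² + (0.0000−2.5000)²) = 2.5495
L_2 = √((4.0000−4.5000)² + (5.0000−2.5000)²) = 2.5495
L_3 = √((8.0000−4.5000)² + (0.0000−2.5000)²) = 4.3012

(2.5495, 2.5495, 4.3012)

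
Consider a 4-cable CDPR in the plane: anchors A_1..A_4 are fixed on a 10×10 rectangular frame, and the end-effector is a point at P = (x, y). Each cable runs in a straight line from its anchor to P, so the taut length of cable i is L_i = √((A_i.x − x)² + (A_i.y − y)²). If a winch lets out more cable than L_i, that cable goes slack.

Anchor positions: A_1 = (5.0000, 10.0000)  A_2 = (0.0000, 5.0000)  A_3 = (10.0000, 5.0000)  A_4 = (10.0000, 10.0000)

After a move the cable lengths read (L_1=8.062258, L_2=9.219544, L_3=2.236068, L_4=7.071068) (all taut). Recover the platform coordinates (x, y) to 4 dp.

circle eqns → linear via eq_j − eq_1; set q_j = A_j·A_j − L_j²
q_1 = 25.0000+100.0000−65.0000 = 60.0000
10.0000·x + 10.0000·y = q_1−q_2 = 120.0000
-10.0000·x + 10.0000·y = q_1−q_3 = -60.0000
-10.0000·x + 0.0000·y = q_1−q_4 = -90.0000
solve first two rows → x=9.0000, y=3.0000
check cable 4: ‖A_4−P‖² = 50.0000 ≈ L_4² = 50.0000 ✓

(9.0000, 3.0000)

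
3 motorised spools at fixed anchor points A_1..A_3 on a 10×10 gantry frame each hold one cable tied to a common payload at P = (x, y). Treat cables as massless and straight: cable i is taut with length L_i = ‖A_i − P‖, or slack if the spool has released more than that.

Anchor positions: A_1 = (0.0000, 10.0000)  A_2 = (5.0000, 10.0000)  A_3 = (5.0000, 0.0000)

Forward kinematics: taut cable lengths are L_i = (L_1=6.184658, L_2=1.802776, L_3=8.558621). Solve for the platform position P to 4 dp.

expand ‖A_i−P‖²=L_i² and subtract eq 1 (k_i ≔ ‖A_i‖²−L_i²)
k_1 = 0.0000+100.0000−38.2500 = 61.7500
eq1−eq2 → [-10.0000  0.0000]·P = -60.0000
eq1−eq3 → [-10.0000  20.0000]·P = 110.0000
2×2 solve → P = (6.0000, 8.5000)

(6.0000, 8.5000)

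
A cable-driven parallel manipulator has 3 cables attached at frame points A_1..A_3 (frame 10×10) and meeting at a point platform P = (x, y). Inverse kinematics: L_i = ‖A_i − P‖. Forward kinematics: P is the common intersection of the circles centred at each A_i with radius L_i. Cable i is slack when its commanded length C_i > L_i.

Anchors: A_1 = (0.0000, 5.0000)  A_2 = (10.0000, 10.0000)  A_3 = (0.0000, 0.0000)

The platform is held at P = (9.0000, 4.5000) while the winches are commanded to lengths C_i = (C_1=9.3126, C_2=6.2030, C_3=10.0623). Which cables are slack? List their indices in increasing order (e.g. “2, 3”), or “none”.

1, 2

cable 1: √((-9.0000)²+(0.5000)²)=9.0139, C_1=9.3126: slack
cable 2: √((1.0000)²+(5.5000)²)=5.5902, C_2=6.2030: slack
cable 3: √((-9.0000)²+(-4.5000)²)=10.0623, C_3=10.0623: taut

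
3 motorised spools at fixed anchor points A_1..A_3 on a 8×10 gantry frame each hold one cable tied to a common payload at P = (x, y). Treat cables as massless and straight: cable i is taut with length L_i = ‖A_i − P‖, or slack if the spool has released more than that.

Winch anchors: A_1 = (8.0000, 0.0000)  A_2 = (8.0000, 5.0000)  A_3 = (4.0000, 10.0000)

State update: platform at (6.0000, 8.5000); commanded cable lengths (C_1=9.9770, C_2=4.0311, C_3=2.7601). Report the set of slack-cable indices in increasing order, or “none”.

1, 3

i=1: geometric 8.7321 vs commanded 9.9770 ⇒ slack
i=2: geometric 4.0311 vs commanded 4.0311 ⇒ taut
i=3: geometric 2.5000 vs commanded 2.7601 ⇒ slack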